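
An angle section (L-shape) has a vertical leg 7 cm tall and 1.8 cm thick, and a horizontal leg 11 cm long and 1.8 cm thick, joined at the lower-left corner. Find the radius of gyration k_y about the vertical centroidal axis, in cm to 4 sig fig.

Decompose the section into non-overlapping parts with the origin at the bottom-left of its bounding rectangle.
Vertical leg: 1.8 × 7, A = 12.6 cm², x = 0.9 cm, Ī = 3.402 cm⁴.
Horizontal leg (remainder): 9.2 × 1.8, A = 16.56 cm², x = 6.4 cm, Ī = 116.803 cm⁴.
Centroid: x̄ = ΣA·x / ΣA = 4.02346 cm.
Transfer each piece to the vertical centroidal axis using Ī + A·d² with d = x − 4.02346:
  vertical leg: d = -3.12346 cm → contributes +126.327 cm⁴
  horizontal leg (remainder): d = 2.37654 cm → contributes +210.333 cm⁴
Total I = 336.661 cm⁴.
Radius of gyration: k = √(I/A) = √(336.661 / 29.16) = 3.39784 cm.

k_y ≈ 3.398 cm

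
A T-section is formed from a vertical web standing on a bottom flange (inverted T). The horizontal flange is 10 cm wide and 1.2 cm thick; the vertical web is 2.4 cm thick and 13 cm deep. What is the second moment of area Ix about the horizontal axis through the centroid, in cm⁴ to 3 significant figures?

Treat the section as a set of non-overlapping primitives; coordinates are from the bounding-box lower-left.
Flange: 10 × 1.2, A = 12 cm², y = 0.6 cm, Ī = 1.44 cm⁴.
Web: 2.4 × 13, A = 31.2 cm², y = 7.7 cm, Ī = 439.4 cm⁴.
Centroid: ȳ = ΣA·y / ΣA = 5.7278 cm.
Transfer each piece to the horizontal axis through the centroid using Ī + A·d² with d = y − 5.7278:
  flange: d = -5.1278 cm → contributes +316.97 cm⁴
  web: d = 1.9722 cm → contributes +560.76 cm⁴
Total I = 877.73 cm⁴.

Ix ≈ 878 cm⁴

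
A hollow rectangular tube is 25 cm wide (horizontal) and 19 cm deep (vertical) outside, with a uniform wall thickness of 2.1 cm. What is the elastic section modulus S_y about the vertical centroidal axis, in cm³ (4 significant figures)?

Treat the section as a set of non-overlapping primitives; coordinates are from the bounding-box lower-left.
Outer rectangle: 25 × 19, A = 475 cm², x = 12.5 cm, Ī = 24739.6 cm⁴.
Inner void (subtracted): 20.8 × 14.8, A = 307.84 cm², x = 12.5 cm, Ī = 11098.7 cm⁴.
By symmetry the centroid is at mid-width, x̄ = 12.5 cm.
All pieces are centred on the vertical centroidal axis, so I = ΣĪ (holes subtracted) = 13640.9 cm⁴.
Extreme fibre distance c = 12.5 cm; S = I/c = 1091.27 cm³.

S_y ≈ 1091 cm³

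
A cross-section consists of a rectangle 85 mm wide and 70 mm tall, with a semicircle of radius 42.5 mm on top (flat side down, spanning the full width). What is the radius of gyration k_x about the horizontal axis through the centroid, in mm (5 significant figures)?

k_x ≈ 30.533 mm

Treat the section as a set of non-overlapping primitives; coordinates are from the bounding-box lower-left.
Rectangular body: 85 × 70, A = 5 950 mm², y = 35 mm, Ī = 2 429 583 mm⁴.
Semicircular cap: semicircle r = 42.5, A = 2837.251 mm², y = 88.03756 mm, Ī = 358086.4 mm⁴.
Centroid: ȳ = ΣA·y / ΣA = 52.12491 mm.
Transfer each piece to the horizontal axis through the centroid using Ī + A·d² with d = y − 52.12491:
  rectangular body: d = -17.12491 mm → contributes +4 174 495 mm⁴
  semicircular cap: d = 35.91265 mm → contributes +4 017 342 mm⁴
Total I = 8 191 837 mm⁴.
Radius of gyration: k = √(I/A) = √(8 191 837 / 8787.251) = 30.53262 mm.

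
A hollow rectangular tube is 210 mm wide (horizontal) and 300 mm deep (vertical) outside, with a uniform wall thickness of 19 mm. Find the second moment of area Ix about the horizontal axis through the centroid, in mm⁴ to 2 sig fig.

Ix ≈ 2.1 × 10⁸ mm⁴

Break the section into simple shapes (no overlaps), measuring from the bottom-left corner of the bounding box.
Outer rectangle: 210 × 300, A = 63 000 mm², y = 150 mm, Ī = 472 500 000 mm⁴.
Inner void (subtracted): 172 × 262, A = 45 064 mm², y = 150 mm, Ī = 257 781 101 mm⁴.
By symmetry the centroid is at mid-height, ȳ = 150 mm.
All pieces are centred on the horizontal axis through the centroid, so I = ΣĪ (holes subtracted) = 214 718 899 mm⁴.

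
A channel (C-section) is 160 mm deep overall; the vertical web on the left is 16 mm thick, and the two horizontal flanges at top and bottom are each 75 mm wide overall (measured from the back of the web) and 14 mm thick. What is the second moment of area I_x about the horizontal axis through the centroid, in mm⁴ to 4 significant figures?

I_x ≈ 1.429 × 10⁷ mm⁴

Decompose the section into non-overlapping parts with the origin at the bottom-left of its bounding rectangle.
Web: 16 × 160, A = 2 560 mm², y = 80 mm, Ī = 5 461 333 mm⁴.
Top flange (beyond web): 59 × 14, A = 826 mm², y = 153 mm, Ī = 13491.3 mm⁴.
Bottom flange (beyond web): 59 × 14, A = 826 mm², y = 7 mm, Ī = 13491.3 mm⁴.
By symmetry the centroid is at mid-height, ȳ = 80 mm.
Transfer each piece to the horizontal axis through the centroid using Ī + A·d² with d = y − 80:
  web: d = 0 mm → contributes +5 461 333 mm⁴
  top flange (beyond web): d = 73 mm → contributes +4 415 245 mm⁴
  bottom flange (beyond web): d = -73 mm → contributes +4 415 245 mm⁴
Total I = 14 291 824 mm⁴.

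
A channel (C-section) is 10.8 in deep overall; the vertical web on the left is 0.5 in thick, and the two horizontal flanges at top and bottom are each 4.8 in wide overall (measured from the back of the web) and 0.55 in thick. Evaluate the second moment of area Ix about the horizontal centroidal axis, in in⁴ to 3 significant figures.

Ix ≈ 177 in⁴

Decompose the section into non-overlapping parts with the origin at the bottom-left of its bounding rectangle.
Web: 0.5 × 10.8, A = 5.4 in², y = 5.4 in, Ī = 52.488 in⁴.
Top flange (beyond web): 4.3 × 0.55, A = 2.365 in², y = 10.525 in, Ī = 0.059618 in⁴.
Bottom flange (beyond web): 4.3 × 0.55, A = 2.365 in², y = 0.275 in, Ī = 0.059618 in⁴.
By symmetry the centroid is at mid-height, ȳ = 5.4 in.
Transfer each piece to the horizontal centroidal axis using Ī + A·d² with d = y − 5.4:
  web: d = 0 in → contributes +52.488 in⁴
  top flange (beyond web): d = 5.125 in → contributes +62.178 in⁴
  bottom flange (beyond web): d = -5.125 in → contributes +62.178 in⁴
Total I = 176.84 in⁴.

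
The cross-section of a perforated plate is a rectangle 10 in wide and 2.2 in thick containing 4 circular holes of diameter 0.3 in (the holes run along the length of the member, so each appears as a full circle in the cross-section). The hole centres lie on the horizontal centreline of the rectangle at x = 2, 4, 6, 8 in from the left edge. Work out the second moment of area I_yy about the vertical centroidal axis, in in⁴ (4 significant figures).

I_yy ≈ 181.9 in⁴

Split into non-overlapping primitives; take the origin at the lower-left of the bounding box.
Plate: 10 × 2.2, A = 22 in², x = 5 in, Ī = 183.333 in⁴.
Hole 1 (subtracted): ⌀0.3, A = 0.0706858 in², x = 2 in, Ī = 0.000397608 in⁴.
Hole 2 (subtracted): ⌀0.3, A = 0.0706858 in², x = 4 in, Ī = 0.000397608 in⁴.
Hole 3 (subtracted): ⌀0.3, A = 0.0706858 in², x = 6 in, Ī = 0.000397608 in⁴.
Hole 4 (subtracted): ⌀0.3, A = 0.0706858 in², x = 8 in, Ī = 0.000397608 in⁴.
By symmetry the centroid is at mid-width, x̄ = 5 in.
Transfer each piece to the vertical centroidal axis using Ī + A·d² with d = x − 5:
  plate: d = 0 in → contributes +183.333 in⁴
  hole 1: d = -3 in → contributes −0.63657 in⁴
  hole 2: d = -1 in → contributes −0.0710834 in⁴
  hole 3: d = 1 in → contributes −0.0710834 in⁴
  hole 4: d = 3 in → contributes −0.63657 in⁴
Total I = 181.918 in⁴.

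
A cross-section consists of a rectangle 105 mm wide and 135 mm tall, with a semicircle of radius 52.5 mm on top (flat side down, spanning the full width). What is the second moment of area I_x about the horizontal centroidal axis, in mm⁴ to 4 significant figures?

Treat the section as a set of non-overlapping primitives; coordinates are from the bounding-box lower-left.
Rectangular body: 105 × 135, A = 14 175 mm², y = 67.5 mm, Ī = 21 528 281 mm⁴.
Semicircular cap: semicircle r = 52.5, A = 4329.51 mm², y = 157.282 mm, Ī = 833 814 mm⁴.
Centroid: ȳ = ΣA·y / ΣA = 88.5063 mm.
Transfer each piece to the horizontal centroidal axis using Ī + A·d² with d = y − 88.5063:
  rectangular body: d = -21.0063 mm → contributes +27 783 184 mm⁴
  semicircular cap: d = 68.7754 mm → contributes +21 312 644 mm⁴
Total I = 49 095 828 mm⁴.

I_x ≈ 4.910 × 10⁷ mm⁴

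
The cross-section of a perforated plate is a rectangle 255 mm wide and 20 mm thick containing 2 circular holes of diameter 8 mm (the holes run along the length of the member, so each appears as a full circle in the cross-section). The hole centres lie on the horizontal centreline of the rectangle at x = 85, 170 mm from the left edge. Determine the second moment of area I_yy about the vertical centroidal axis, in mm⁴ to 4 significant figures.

Treat the section as a set of non-overlapping primitives; coordinates are from the bounding-box lower-left.
Plate: 255 × 20, A = 5 100 mm², x = 127.5 mm, Ī = 27 635 625 mm⁴.
Hole 1 (subtracted): ⌀8, A = 50.2655 mm², x = 85 mm, Ī = 201.062 mm⁴.
Hole 2 (subtracted): ⌀8, A = 50.2655 mm², x = 170 mm, Ī = 201.062 mm⁴.
By symmetry the centroid is at mid-width, x̄ = 127.5 mm.
Transfer each piece to the vertical centroidal axis using Ī + A·d² with d = x − 127.5:
  plate: d = 0 mm → contributes +27 635 625 mm⁴
  hole 1: d = -42.5 mm → contributes −90993.1 mm⁴
  hole 2: d = 42.5 mm → contributes −90993.1 mm⁴
Total I = 27 453 639 mm⁴.

I_yy ≈ 2.745 × 10⁷ mm⁴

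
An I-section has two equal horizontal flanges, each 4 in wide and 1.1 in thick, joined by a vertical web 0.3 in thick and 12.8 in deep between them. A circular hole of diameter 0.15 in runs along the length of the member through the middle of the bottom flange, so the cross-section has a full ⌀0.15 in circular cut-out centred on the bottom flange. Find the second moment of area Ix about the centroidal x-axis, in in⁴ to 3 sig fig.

Ix ≈ 478 in⁴

Decompose the section into non-overlapping parts with the origin at the bottom-left of its bounding rectangle.
Bottom flange: 4 × 1.1, A = 4.4 in², y = 0.55 in, Ī = 0.44367 in⁴.
Web: 0.3 × 12.8, A = 3.84 in², y = 7.5 in, Ī = 52.429 in⁴.
Top flange: 4 × 1.1, A = 4.4 in², y = 14.45 in, Ī = 0.44367 in⁴.
Hole (subtracted): ⌀0.15, A = 0.017671 in², y = 0.55 in, Ī = 0.00002485 in⁴.
Centroid: ȳ = ΣA·y / ΣA = 7.5097 in.
Transfer each piece to the centroidal x-axis using Ī + A·d² with d = y − 7.5097:
  bottom flange: d = -6.9597 in → contributes +213.57 in⁴
  web: d = -0.0097301 in → contributes +52.429 in⁴
  top flange: d = 6.9403 in → contributes +212.38 in⁴
  hole: d = -6.9597 in → contributes −0.85599 in⁴
Total I = 477.52 in⁴.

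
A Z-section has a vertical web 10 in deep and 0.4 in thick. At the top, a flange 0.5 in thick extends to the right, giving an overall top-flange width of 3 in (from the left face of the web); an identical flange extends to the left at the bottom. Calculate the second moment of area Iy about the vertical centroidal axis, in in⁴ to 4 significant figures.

Break the section into simple shapes (no overlaps), measuring from the bottom-left corner of the bounding box.
Web: 0.4 × 10, A = 4 in², x = 2.8 in, Ī = 0.0533333 in⁴.
Top flange (beyond web): 2.6 × 0.5, A = 1.3 in², x = 4.3 in, Ī = 0.732333 in⁴.
Bottom flange (beyond web): 2.6 × 0.5, A = 1.3 in², x = 1.3 in, Ī = 0.732333 in⁴.
Centroid: x̄ = ΣA·x / ΣA = 2.8 in.
Transfer each piece to the vertical centroidal axis using Ī + A·d² with d = x − 2.8:
  web: d = 0 in → contributes +0.0533333 in⁴
  top flange (beyond web): d = 1.5 in → contributes +3.65733 in⁴
  bottom flange (beyond web): d = -1.5 in → contributes +3.65733 in⁴
Total I = 7.368 in⁴.

Iy ≈ 7.368 in⁴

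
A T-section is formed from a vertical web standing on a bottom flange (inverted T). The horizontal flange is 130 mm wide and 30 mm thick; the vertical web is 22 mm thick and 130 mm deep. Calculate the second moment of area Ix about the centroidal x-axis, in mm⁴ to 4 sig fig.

Ix ≈ 1.488 × 10⁷ mm⁴

Treat the section as a set of non-overlapping primitives; coordinates are from the bounding-box lower-left.
Flange: 130 × 30, A = 3 900 mm², y = 15 mm, Ī = 292 500 mm⁴.
Web: 22 × 130, A = 2 860 mm², y = 95 mm, Ī = 4 027 833 mm⁴.
Centroid: ȳ = ΣA·y / ΣA = 48.8462 mm.
Transfer each piece to the centroidal x-axis using Ī + A·d² with d = y − 48.8462:
  flange: d = -33.8462 mm → contributes +4 760 192 mm⁴
  web: d = 46.1538 mm → contributes +10 120 141 mm⁴
Total I = 14 880 333 mm⁴.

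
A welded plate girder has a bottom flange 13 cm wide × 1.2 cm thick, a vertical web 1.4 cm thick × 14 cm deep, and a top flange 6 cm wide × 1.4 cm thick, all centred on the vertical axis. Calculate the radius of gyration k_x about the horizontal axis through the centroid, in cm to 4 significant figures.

k_x ≈ 6.163 cm

Break the section into simple shapes (no overlaps), measuring from the bottom-left corner of the bounding box.
Bottom plate: 13 × 1.2, A = 15.6 cm², y = 0.6 cm, Ī = 1.872 cm⁴.
Web plate: 1.4 × 14, A = 19.6 cm², y = 8.2 cm, Ī = 320.133 cm⁴.
Top plate: 6 × 1.4, A = 8.4 cm², y = 15.9 cm, Ī = 1.372 cm⁴.
Centroid: ȳ = ΣA·y / ΣA = 6.96422 cm.
Transfer each piece to the horizontal axis through the centroid using Ī + A·d² with d = y − 6.96422:
  bottom plate: d = -6.36422 cm → contributes +633.723 cm⁴
  web plate: d = 1.23578 cm → contributes +350.066 cm⁴
  top plate: d = 8.93578 cm → contributes +672.097 cm⁴
Total I = 1655.89 cm⁴.
Radius of gyration: k = √(I/A) = √(1655.89 / 43.6) = 6.16271 cm.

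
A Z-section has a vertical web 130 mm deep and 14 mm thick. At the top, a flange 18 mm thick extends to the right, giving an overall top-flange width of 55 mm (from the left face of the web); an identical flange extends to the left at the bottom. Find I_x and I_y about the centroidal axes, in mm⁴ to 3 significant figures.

Split into non-overlapping primitives; take the origin at the lower-left of the bounding box.
Web: 14 × 130, A = 1 820 mm², y = 65 mm, Ī = 2 563 167 mm⁴.
Top flange (beyond web): 41 × 18, A = 738 mm², y = 121 mm, Ī = 19 926 mm⁴.
Bottom flange (beyond web): 41 × 18, A = 738 mm², y = 9 mm, Ī = 19 926 mm⁴.
Centroid: ȳ = ΣA·y / ΣA = 65 mm.
Transfer each piece to the centroidal x-axis using Ī + A·d² with d = y − 65:
  web: d = 0 mm → contributes +2 563 167 mm⁴
  top flange (beyond web): d = 56 mm → contributes +2 334 294 mm⁴
  bottom flange (beyond web): d = -56 mm → contributes +2 334 294 mm⁴
Total I = 7 231 755 mm⁴.
For the y-axis: x̄ = 48 mm.
Repeating about the centroidal y-axis gives I_y = 1 352 715 mm⁴.

I_x ≈ 7.23 × 10⁶ mm⁴, I_y ≈ 1.35 × 10⁶ mm⁴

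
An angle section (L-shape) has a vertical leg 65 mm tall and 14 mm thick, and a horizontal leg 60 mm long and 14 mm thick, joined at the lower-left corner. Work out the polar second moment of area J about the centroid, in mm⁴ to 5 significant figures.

Split into non-overlapping primitives; take the origin at the lower-left of the bounding box.
Vertical leg: 14 × 65, A = 910 mm², y = 32.5 mm, Ī = 320395.8 mm⁴.
Horizontal leg (remainder): 46 × 14, A = 644 mm², y = 7 mm, Ī = 10518.67 mm⁴.
Centroid: ȳ = ΣA·y / ΣA = 21.93243 mm.
Transfer each piece to the centroidal x-axis using Ī + A·d² with d = y − 21.93243:
  vertical leg: d = 10.56757 mm → contributes +422018.7 mm⁴
  horizontal leg (remainder): d = -14.93243 mm → contributes +154116.2 mm⁴
Total I = 576134.9 mm⁴.
For the y-axis: x̄ = 19.43243 mm.
Repeating about the centroidal y-axis gives I_y = 467827.4 mm⁴.
Polar second moment: J = I_x + I_y = 1 043 962 mm⁴.

J ≈ 1.0440 × 10⁶ mm⁴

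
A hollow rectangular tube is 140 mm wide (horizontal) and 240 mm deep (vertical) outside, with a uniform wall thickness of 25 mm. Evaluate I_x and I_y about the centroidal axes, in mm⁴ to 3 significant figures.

Split into non-overlapping primitives; take the origin at the lower-left of the bounding box.
Outer rectangle: 140 × 240, A = 33 600 mm², y = 120 mm, Ī = 161 280 000 mm⁴.
Inner void (subtracted): 90 × 190, A = 17 100 mm², y = 120 mm, Ī = 51 442 500 mm⁴.
By symmetry the centroid is at mid-height, ȳ = 120 mm.
All pieces are centred on the centroidal x-axis, so I = ΣĪ (holes subtracted) = 109 837 500 mm⁴.
Repeating about the centroidal y-axis gives I_y = 43 337 500 mm⁴.

I_x ≈ 1.10 × 10⁸ mm⁴, I_y ≈ 4.33 × 10⁷ mm⁴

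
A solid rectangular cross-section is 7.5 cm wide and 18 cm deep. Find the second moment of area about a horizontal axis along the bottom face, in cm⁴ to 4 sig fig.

I_base ≈ 1.458 × 10⁴ cm⁴

The section: 7.5 × 18, A = 135 cm², y = 9 cm, Ī = 3 645 cm⁴.
Transfer it to a horizontal axis along the bottom face using Ī + A·d² with d = y − 0:
  the section: d = 9 cm → contributes +14 580 cm⁴
Total I = 14 580 cm⁴.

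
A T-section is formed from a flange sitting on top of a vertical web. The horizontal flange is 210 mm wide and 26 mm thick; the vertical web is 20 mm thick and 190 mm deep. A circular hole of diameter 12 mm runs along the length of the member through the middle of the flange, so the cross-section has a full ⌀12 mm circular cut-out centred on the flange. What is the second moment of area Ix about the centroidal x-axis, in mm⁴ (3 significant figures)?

Decompose the section into non-overlapping parts with the origin at the bottom-left of its bounding rectangle.
Flange: 210 × 26, A = 5 460 mm², y = 203 mm, Ī = 307 580 mm⁴.
Web: 20 × 190, A = 3 800 mm², y = 95 mm, Ī = 11 431 667 mm⁴.
Hole (subtracted): ⌀12, A = 113.1 mm², y = 203 mm, Ī = 1017.9 mm⁴.
Centroid: ȳ = ΣA·y / ΣA = 158.13 mm.
Transfer each piece to the centroidal x-axis using Ī + A·d² with d = y − 158.13:
  flange: d = 44.868 mm → contributes +11 299 137 mm⁴
  web: d = -63.132 mm → contributes +26 577 304 mm⁴
  hole: d = 44.868 mm → contributes −228 695 mm⁴
Total I = 37 647 746 mm⁴.

Ix ≈ 3.76 × 10⁷ mm⁴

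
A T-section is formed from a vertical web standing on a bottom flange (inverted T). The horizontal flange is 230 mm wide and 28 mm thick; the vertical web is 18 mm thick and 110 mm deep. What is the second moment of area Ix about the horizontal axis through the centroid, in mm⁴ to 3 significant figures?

Ix ≈ 9.63 × 10⁶ mm⁴

Decompose the section into non-overlapping parts with the origin at the bottom-left of its bounding rectangle.
Flange: 230 × 28, A = 6 440 mm², y = 14 mm, Ī = 420 747 mm⁴.
Web: 18 × 110, A = 1 980 mm², y = 83 mm, Ī = 1 996 500 mm⁴.
Centroid: ȳ = ΣA·y / ΣA = 30.226 mm.
Transfer each piece to the horizontal axis through the centroid using Ī + A·d² with d = y − 30.226:
  flange: d = -16.226 mm → contributes +2 116 217 mm⁴
  web: d = 52.774 mm → contributes +7 511 061 mm⁴
Total I = 9 627 278 mm⁴.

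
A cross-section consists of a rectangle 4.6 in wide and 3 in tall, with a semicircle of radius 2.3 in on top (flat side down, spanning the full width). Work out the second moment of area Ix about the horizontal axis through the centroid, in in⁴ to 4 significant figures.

Decompose the section into non-overlapping parts with the origin at the bottom-left of its bounding rectangle.
Rectangular body: 4.6 × 3, A = 13.8 in², y = 1.5 in, Ī = 10.35 in⁴.
Semicircular cap: semicircle r = 2.3, A = 8.30951 in², y = 3.97615 in, Ī = 3.07145 in⁴.
Centroid: ȳ = ΣA·y / ΣA = 2.43062 in.
Transfer each piece to the horizontal axis through the centroid using Ī + A·d² with d = y − 2.43062:
  rectangular body: d = -0.930622 in → contributes +22.3016 in⁴
  semicircular cap: d = 1.54553 in → contributes +22.92 in⁴
Total I = 45.2216 in⁴.

Ix ≈ 45.22 in⁴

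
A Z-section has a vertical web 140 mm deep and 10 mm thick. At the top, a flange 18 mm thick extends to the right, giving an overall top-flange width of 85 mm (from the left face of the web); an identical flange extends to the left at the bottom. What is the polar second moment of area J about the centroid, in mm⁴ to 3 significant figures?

J ≈ 1.86 × 10⁷ mm⁴

Treat the section as a set of non-overlapping primitives; coordinates are from the bounding-box lower-left.
Web: 10 × 140, A = 1 400 mm², y = 70 mm, Ī = 2 286 667 mm⁴.
Top flange (beyond web): 75 × 18, A = 1 350 mm², y = 131 mm, Ī = 36 450 mm⁴.
Bottom flange (beyond web): 75 × 18, A = 1 350 mm², y = 9 mm, Ī = 36 450 mm⁴.
Centroid: ȳ = ΣA·y / ΣA = 70 mm.
Transfer each piece to the centroidal x-axis using Ī + A·d² with d = y − 70:
  web: d = 0 mm → contributes +2 286 667 mm⁴
  top flange (beyond web): d = 61 mm → contributes +5 059 800 mm⁴
  bottom flange (beyond web): d = -61 mm → contributes +5 059 800 mm⁴
Total I = 12 406 267 mm⁴.
For the y-axis: x̄ = 80 mm.
Repeating about the centroidal y-axis gives I_y = 6 154 167 mm⁴.
Polar second moment: J = I_x + I_y = 18 560 433 mm⁴.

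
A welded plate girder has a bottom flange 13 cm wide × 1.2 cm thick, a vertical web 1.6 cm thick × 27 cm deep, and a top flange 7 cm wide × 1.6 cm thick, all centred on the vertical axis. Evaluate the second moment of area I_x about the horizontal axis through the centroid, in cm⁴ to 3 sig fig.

I_x ≈ 7970 cm⁴

Treat the section as a set of non-overlapping primitives; coordinates are from the bounding-box lower-left.
Bottom plate: 13 × 1.2, A = 15.6 cm², y = 0.6 cm, Ī = 1.872 cm⁴.
Web plate: 1.6 × 27, A = 43.2 cm², y = 14.7 cm, Ī = 2624.4 cm⁴.
Top plate: 7 × 1.6, A = 11.2 cm², y = 29 cm, Ī = 2.3893 cm⁴.
Centroid: ȳ = ΣA·y / ΣA = 13.846 cm.
Transfer each piece to the horizontal axis through the centroid using Ī + A·d² with d = y − 13.846:
  bottom plate: d = -13.246 cm → contributes +2738.9 cm⁴
  web plate: d = 0.85429 cm → contributes +2655.9 cm⁴
  top plate: d = 15.154 cm → contributes +2574.5 cm⁴
Total I = 7969.3 cm⁴.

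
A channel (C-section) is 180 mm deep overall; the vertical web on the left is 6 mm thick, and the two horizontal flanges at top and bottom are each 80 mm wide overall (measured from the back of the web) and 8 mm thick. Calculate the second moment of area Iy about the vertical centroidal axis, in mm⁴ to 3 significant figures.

Iy ≈ 1.45 × 10⁶ mm⁴

Break the section into simple shapes (no overlaps), measuring from the bottom-left corner of the bounding box.
Web: 6 × 180, A = 1 080 mm², x = 3 mm, Ī = 3 240 mm⁴.
Top flange (beyond web): 74 × 8, A = 592 mm², x = 43 mm, Ī = 270 149 mm⁴.
Bottom flange (beyond web): 74 × 8, A = 592 mm², x = 43 mm, Ī = 270 149 mm⁴.
Centroid: x̄ = ΣA·x / ΣA = 23.919 mm.
Transfer each piece to the vertical centroidal axis using Ī + A·d² with d = x − 23.919:
  web: d = -20.919 mm → contributes +475 841 mm⁴
  top flange (beyond web): d = 19.081 mm → contributes +485 694 mm⁴
  bottom flange (beyond web): d = 19.081 mm → contributes +485 694 mm⁴
Total I = 1 447 228 mm⁴.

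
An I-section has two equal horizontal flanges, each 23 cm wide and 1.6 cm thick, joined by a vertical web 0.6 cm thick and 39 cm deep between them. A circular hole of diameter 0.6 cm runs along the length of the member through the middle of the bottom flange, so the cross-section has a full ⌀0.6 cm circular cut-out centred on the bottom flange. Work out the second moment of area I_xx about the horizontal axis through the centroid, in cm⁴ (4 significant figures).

I_xx ≈ 3.319 × 10⁴ cm⁴

Decompose the section into non-overlapping parts with the origin at the bottom-left of its bounding rectangle.
Bottom flange: 23 × 1.6, A = 36.8 cm², y = 0.8 cm, Ī = 7.85067 cm⁴.
Web: 0.6 × 39, A = 23.4 cm², y = 21.1 cm, Ī = 2965.95 cm⁴.
Top flange: 23 × 1.6, A = 36.8 cm², y = 41.4 cm, Ī = 7.85067 cm⁴.
Hole (subtracted): ⌀0.6, A = 0.282743 cm², y = 0.8 cm, Ī = 0.00636173 cm⁴.
Centroid: ȳ = ΣA·y / ΣA = 21.1593 cm.
Transfer each piece to the horizontal axis through the centroid using Ī + A·d² with d = y − 21.1593:
  bottom flange: d = -20.3593 cm → contributes +15261.6 cm⁴
  web: d = -0.059345 cm → contributes +2966.03 cm⁴
  top flange: d = 20.2407 cm → contributes +15084.2 cm⁴
  hole: d = -20.3593 cm → contributes −117.204 cm⁴
Total I = 33194.6 cm⁴.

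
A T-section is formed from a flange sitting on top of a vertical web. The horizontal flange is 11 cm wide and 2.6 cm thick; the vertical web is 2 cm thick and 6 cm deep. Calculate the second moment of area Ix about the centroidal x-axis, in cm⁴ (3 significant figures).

Ix ≈ 208 cm⁴

Split into non-overlapping primitives; take the origin at the lower-left of the bounding box.
Flange: 11 × 2.6, A = 28.6 cm², y = 7.3 cm, Ī = 16.111 cm⁴.
Web: 2 × 6, A = 12 cm², y = 3 cm, Ī = 36 cm⁴.
Centroid: ȳ = ΣA·y / ΣA = 6.0291 cm.
Transfer each piece to the centroidal x-axis using Ī + A·d² with d = y − 6.0291:
  flange: d = 1.2709 cm → contributes +62.308 cm⁴
  web: d = -3.0291 cm → contributes +146.1 cm⁴
Total I = 208.41 cm⁴.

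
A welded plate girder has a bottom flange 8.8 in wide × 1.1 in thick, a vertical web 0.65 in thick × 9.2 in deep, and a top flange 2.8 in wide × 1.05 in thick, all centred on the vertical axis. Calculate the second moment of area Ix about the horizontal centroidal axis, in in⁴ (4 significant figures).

Treat the section as a set of non-overlapping primitives; coordinates are from the bounding-box lower-left.
Bottom plate: 8.8 × 1.1, A = 9.68 in², y = 0.55 in, Ī = 0.976067 in⁴.
Web plate: 0.65 × 9.2, A = 5.98 in², y = 5.7 in, Ī = 42.1789 in⁴.
Top plate: 2.8 × 1.05, A = 2.94 in², y = 10.825 in, Ī = 0.270113 in⁴.
Centroid: ȳ = ΣA·y / ΣA = 3.82987 in.
Transfer each piece to the horizontal centroidal axis using Ī + A·d² with d = y − 3.82987:
  bottom plate: d = -3.27987 in → contributes +105.109 in⁴
  web plate: d = 1.87013 in → contributes +63.0934 in⁴
  top plate: d = 6.99513 in → contributes +144.13 in⁴
Total I = 312.332 in⁴.

Ix ≈ 312.3 in⁴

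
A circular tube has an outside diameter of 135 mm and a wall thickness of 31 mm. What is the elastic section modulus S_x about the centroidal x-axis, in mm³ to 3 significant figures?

Decompose the section into non-overlapping parts with the origin at the bottom-left of its bounding rectangle.
Outer circle: ⌀135, A = 14 314 mm², y = 67.5 mm, Ī = 16 304 406 mm⁴.
Bore (subtracted): ⌀73, A = 4185.4 mm², y = 67.5 mm, Ī = 1 393 995 mm⁴.
By symmetry the centroid is at mid-height, ȳ = 67.5 mm.
All pieces are centred on the centroidal x-axis, so I = ΣĪ (holes subtracted) = 14 910 410 mm⁴.
Extreme fibre distance c = 67.5 mm; S = I/c = 220 895 mm³.

S_x ≈ 2.21 × 10⁵ mm³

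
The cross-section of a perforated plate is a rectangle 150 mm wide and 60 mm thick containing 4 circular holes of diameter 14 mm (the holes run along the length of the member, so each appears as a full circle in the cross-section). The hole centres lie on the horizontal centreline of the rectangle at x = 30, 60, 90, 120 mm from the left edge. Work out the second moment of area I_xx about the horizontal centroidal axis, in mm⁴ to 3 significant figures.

Treat the section as a set of non-overlapping primitives; coordinates are from the bounding-box lower-left.
Plate: 150 × 60, A = 9 000 mm², y = 30 mm, Ī = 2 700 000 mm⁴.
Hole 1 (subtracted): ⌀14, A = 153.94 mm², y = 30 mm, Ī = 1885.7 mm⁴.
Hole 2 (subtracted): ⌀14, A = 153.94 mm², y = 30 mm, Ī = 1885.7 mm⁴.
Hole 3 (subtracted): ⌀14, A = 153.94 mm², y = 30 mm, Ī = 1885.7 mm⁴.
Hole 4 (subtracted): ⌀14, A = 153.94 mm², y = 30 mm, Ī = 1885.7 mm⁴.
By symmetry the centroid is at mid-height, ȳ = 30 mm.
All pieces are centred on the horizontal centroidal axis, so I = ΣĪ (holes subtracted) = 2 692 457 mm⁴.

I_xx ≈ 2.69 × 10⁶ mm⁴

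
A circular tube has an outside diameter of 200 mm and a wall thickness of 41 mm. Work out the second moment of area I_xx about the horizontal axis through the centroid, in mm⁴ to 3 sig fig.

I_xx ≈ 6.90 × 10⁷ mm⁴

Decompose the section into non-overlapping parts with the origin at the bottom-left of its bounding rectangle.
Outer circle: ⌀200, A = 31 416 mm², y = 100 mm, Ī = 78 539 816 mm⁴.
Bore (subtracted): ⌀118, A = 10 936 mm², y = 100 mm, Ī = 9 516 953 mm⁴.
By symmetry the centroid is at mid-height, ȳ = 100 mm.
All pieces are centred on the horizontal axis through the centroid, so I = ΣĪ (holes subtracted) = 69 022 863 mm⁴.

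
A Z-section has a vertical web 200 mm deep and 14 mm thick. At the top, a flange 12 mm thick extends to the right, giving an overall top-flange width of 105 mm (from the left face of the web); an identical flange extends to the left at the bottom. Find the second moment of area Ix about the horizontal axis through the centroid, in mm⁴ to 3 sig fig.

Ix ≈ 2.87 × 10⁷ mm⁴

Treat the section as a set of non-overlapping primitives; coordinates are from the bounding-box lower-left.
Web: 14 × 200, A = 2 800 mm², y = 100 mm, Ī = 9 333 333 mm⁴.
Top flange (beyond web): 91 × 12, A = 1 092 mm², y = 194 mm, Ī = 13 104 mm⁴.
Bottom flange (beyond web): 91 × 12, A = 1 092 mm², y = 6 mm, Ī = 13 104 mm⁴.
Centroid: ȳ = ΣA·y / ΣA = 100 mm.
Transfer each piece to the horizontal axis through the centroid using Ī + A·d² with d = y − 100:
  web: d = 0 mm → contributes +9 333 333 mm⁴
  top flange (beyond web): d = 94 mm → contributes +9 662 016 mm⁴
  bottom flange (beyond web): d = -94 mm → contributes +9 662 016 mm⁴
Total I = 28 657 365 mm⁴.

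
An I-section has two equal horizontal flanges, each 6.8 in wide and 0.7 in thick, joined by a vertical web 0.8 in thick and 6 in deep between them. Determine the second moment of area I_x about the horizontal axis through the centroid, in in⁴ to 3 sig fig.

Split into non-overlapping primitives; take the origin at the lower-left of the bounding box.
Bottom flange: 6.8 × 0.7, A = 4.76 in², y = 0.35 in, Ī = 0.19437 in⁴.
Web: 0.8 × 6, A = 4.8 in², y = 3.7 in, Ī = 14.4 in⁴.
Top flange: 6.8 × 0.7, A = 4.76 in², y = 7.05 in, Ī = 0.19437 in⁴.
By symmetry the centroid is at mid-height, ȳ = 3.7 in.
Transfer each piece to the horizontal axis through the centroid using Ī + A·d² with d = y − 3.7:
  bottom flange: d = -3.35 in → contributes +53.613 in⁴
  web: d = 0 in → contributes +14.4 in⁴
  top flange: d = 3.35 in → contributes +53.613 in⁴
Total I = 121.63 in⁴.

I_x ≈ 122 in⁴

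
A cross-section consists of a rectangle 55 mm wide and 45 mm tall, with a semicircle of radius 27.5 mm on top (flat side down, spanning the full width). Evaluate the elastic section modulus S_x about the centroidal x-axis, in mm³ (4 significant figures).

Decompose the section into non-overlapping parts with the origin at the bottom-left of its bounding rectangle.
Rectangular body: 55 × 45, A = 2 475 mm², y = 22.5 mm, Ī = 417 656 mm⁴.
Semicircular cap: semicircle r = 27.5, A = 1187.91 mm², y = 56.6714 mm, Ī = 62771.5 mm⁴.
Centroid: ȳ = ΣA·y / ΣA = 33.5821 mm.
Transfer each piece to the centroidal x-axis using Ī + A·d² with d = y − 33.5821:
  rectangular body: d = -11.0821 mm → contributes +721 616 mm⁴
  semicircular cap: d = 23.0893 mm → contributes +696 067 mm⁴
Total I = 1 417 684 mm⁴.
Extreme fibre distance c = 38.9179 mm; S = I/c = 36427.5 mm³.

S_x ≈ 3.643 × 10⁴ mm³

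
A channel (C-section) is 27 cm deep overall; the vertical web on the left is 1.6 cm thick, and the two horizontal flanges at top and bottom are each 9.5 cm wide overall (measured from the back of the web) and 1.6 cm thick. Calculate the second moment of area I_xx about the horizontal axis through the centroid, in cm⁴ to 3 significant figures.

Decompose the section into non-overlapping parts with the origin at the bottom-left of its bounding rectangle.
Web: 1.6 × 27, A = 43.2 cm², y = 13.5 cm, Ī = 2624.4 cm⁴.
Top flange (beyond web): 7.9 × 1.6, A = 12.64 cm², y = 26.2 cm, Ī = 2.6965 cm⁴.
Bottom flange (beyond web): 7.9 × 1.6, A = 12.64 cm², y = 0.8 cm, Ī = 2.6965 cm⁴.
By symmetry the centroid is at mid-height, ȳ = 13.5 cm.
Transfer each piece to the horizontal axis through the centroid using Ī + A·d² with d = y − 13.5:
  web: d = 0 cm → contributes +2624.4 cm⁴
  top flange (beyond web): d = 12.7 cm → contributes +2041.4 cm⁴
  bottom flange (beyond web): d = -12.7 cm → contributes +2041.4 cm⁴
Total I = 6707.2 cm⁴.

I_xx ≈ 6710 cm⁴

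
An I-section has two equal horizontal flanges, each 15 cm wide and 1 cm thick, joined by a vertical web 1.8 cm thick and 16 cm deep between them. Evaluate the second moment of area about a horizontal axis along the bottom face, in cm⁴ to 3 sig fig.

Decompose the section into non-overlapping parts with the origin at the bottom-left of its bounding rectangle.
Bottom flange: 15 × 1, A = 15 cm², y = 0.5 cm, Ī = 1.25 cm⁴.
Web: 1.8 × 16, A = 28.8 cm², y = 9 cm, Ī = 614.4 cm⁴.
Top flange: 15 × 1, A = 15 cm², y = 17.5 cm, Ī = 1.25 cm⁴.
Transfer each piece to a horizontal axis along the bottom face using Ī + A·d² with d = y − 0:
  bottom flange: d = 0.5 cm → contributes +5 cm⁴
  web: d = 9 cm → contributes +2947.2 cm⁴
  top flange: d = 17.5 cm → contributes +4 595 cm⁴
Total I = 7547.2 cm⁴.

I_base ≈ 7550 cm⁴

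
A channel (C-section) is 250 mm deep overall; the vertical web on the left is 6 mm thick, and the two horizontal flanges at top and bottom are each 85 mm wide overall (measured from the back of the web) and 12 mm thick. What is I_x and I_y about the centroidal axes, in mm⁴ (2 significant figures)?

Decompose the section into non-overlapping parts with the origin at the bottom-left of its bounding rectangle.
Web: 6 × 250, A = 1 500 mm², y = 125 mm, Ī = 7 812 500 mm⁴.
Top flange (beyond web): 79 × 12, A = 948 mm², y = 244 mm, Ī = 11 376 mm⁴.
Bottom flange (beyond web): 79 × 12, A = 948 mm², y = 6 mm, Ī = 11 376 mm⁴.
By symmetry the centroid is at mid-height, ȳ = 125 mm.
Transfer each piece to the centroidal x-axis using Ī + A·d² with d = y − 125:
  web: d = 0 mm → contributes +7 812 500 mm⁴
  top flange (beyond web): d = 119 mm → contributes +13 436 004 mm⁴
  bottom flange (beyond web): d = -119 mm → contributes +13 436 004 mm⁴
Total I = 34 684 508 mm⁴.
For the y-axis: x̄ = 26.73 mm.
Repeating about the centroidal y-axis gives I_y = 2 503 233 mm⁴.

I_x ≈ 3.5 × 10⁷ mm⁴, I_y ≈ 2.5 × 10⁶ mm⁴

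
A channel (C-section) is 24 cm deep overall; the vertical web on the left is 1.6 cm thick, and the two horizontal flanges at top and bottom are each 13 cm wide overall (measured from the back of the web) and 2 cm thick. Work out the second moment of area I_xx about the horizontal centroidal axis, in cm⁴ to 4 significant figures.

Break the section into simple shapes (no overlaps), measuring from the bottom-left corner of the bounding box.
Web: 1.6 × 24, A = 38.4 cm², y = 12 cm, Ī = 1843.2 cm⁴.
Top flange (beyond web): 11.4 × 2, A = 22.8 cm², y = 23 cm, Ī = 7.6 cm⁴.
Bottom flange (beyond web): 11.4 × 2, A = 22.8 cm², y = 1 cm, Ī = 7.6 cm⁴.
By symmetry the centroid is at mid-height, ȳ = 12 cm.
Transfer each piece to the horizontal centroidal axis using Ī + A·d² with d = y − 12:
  web: d = 0 cm → contributes +1843.2 cm⁴
  top flange (beyond web): d = 11 cm → contributes +2766.4 cm⁴
  bottom flange (beyond web): d = -11 cm → contributes +2766.4 cm⁴
Total I = 7 376 cm⁴.

I_xx ≈ 7376 cm⁴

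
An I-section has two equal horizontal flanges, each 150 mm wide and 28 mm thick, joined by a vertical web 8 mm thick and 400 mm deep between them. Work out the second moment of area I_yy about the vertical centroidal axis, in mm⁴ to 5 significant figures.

Split into non-overlapping primitives; take the origin at the lower-left of the bounding box.
Bottom flange: 150 × 28, A = 4 200 mm², x = 75 mm, Ī = 7 875 000 mm⁴.
Web: 8 × 400, A = 3 200 mm², x = 75 mm, Ī = 17066.67 mm⁴.
Top flange: 150 × 28, A = 4 200 mm², x = 75 mm, Ī = 7 875 000 mm⁴.
By symmetry the centroid is at mid-width, x̄ = 75 mm.
All pieces are centred on the vertical centroidal axis, so I = ΣĪ = 15 767 067 mm⁴.

I_yy ≈ 1.5767 × 10⁷ mm⁴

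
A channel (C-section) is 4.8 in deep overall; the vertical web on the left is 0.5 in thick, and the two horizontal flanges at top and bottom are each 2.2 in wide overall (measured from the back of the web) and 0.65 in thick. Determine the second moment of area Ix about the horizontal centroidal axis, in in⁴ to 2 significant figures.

Split into non-overlapping primitives; take the origin at the lower-left of the bounding box.
Web: 0.5 × 4.8, A = 2.4 in², y = 2.4 in, Ī = 4.608 in⁴.
Top flange (beyond web): 1.7 × 0.65, A = 1.105 in², y = 4.475 in, Ī = 0.03891 in⁴.
Bottom flange (beyond web): 1.7 × 0.65, A = 1.105 in², y = 0.325 in, Ī = 0.03891 in⁴.
By symmetry the centroid is at mid-height, ȳ = 2.4 in.
Transfer each piece to the horizontal centroidal axis using Ī + A·d² with d = y − 2.4:
  web: d = 0 in → contributes +4.608 in⁴
  top flange (beyond web): d = 2.075 in → contributes +4.797 in⁴
  bottom flange (beyond web): d = -2.075 in → contributes +4.797 in⁴
Total I = 14.2 in⁴.

Ix ≈ 14 in⁴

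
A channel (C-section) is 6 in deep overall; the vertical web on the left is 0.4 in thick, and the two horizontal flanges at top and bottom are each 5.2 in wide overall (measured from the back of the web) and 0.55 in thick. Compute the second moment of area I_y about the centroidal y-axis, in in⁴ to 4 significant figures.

Split into non-overlapping primitives; take the origin at the lower-left of the bounding box.
Web: 0.4 × 6, A = 2.4 in², x = 0.2 in, Ī = 0.032 in⁴.
Top flange (beyond web): 4.8 × 0.55, A = 2.64 in², x = 2.8 in, Ī = 5.0688 in⁴.
Bottom flange (beyond web): 4.8 × 0.55, A = 2.64 in², x = 2.8 in, Ī = 5.0688 in⁴.
Centroid: x̄ = ΣA·x / ΣA = 1.9875 in.
Transfer each piece to the centroidal y-axis using Ī + A·d² with d = x − 1.9875:
  web: d = -1.7875 in → contributes +7.70038 in⁴
  top flange (beyond web): d = 0.8125 in → contributes +6.81161 in⁴
  bottom flange (beyond web): d = 0.8125 in → contributes +6.81161 in⁴
Total I = 21.3236 in⁴.

I_y ≈ 21.32 in⁴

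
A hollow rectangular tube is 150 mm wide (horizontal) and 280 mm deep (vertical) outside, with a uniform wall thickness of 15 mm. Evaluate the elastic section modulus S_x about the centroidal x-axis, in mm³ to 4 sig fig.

Treat the section as a set of non-overlapping primitives; coordinates are from the bounding-box lower-left.
Outer rectangle: 150 × 280, A = 42 000 mm², y = 140 mm, Ī = 274 400 000 mm⁴.
Inner void (subtracted): 120 × 250, A = 30 000 mm², y = 140 mm, Ī = 156 250 000 mm⁴.
By symmetry the centroid is at mid-height, ȳ = 140 mm.
All pieces are centred on the centroidal x-axis, so I = ΣĪ (holes subtracted) = 118 150 000 mm⁴.
Extreme fibre distance c = 140 mm; S = I/c = 843 929 mm³.

S_x ≈ 8.439 × 10⁵ mm³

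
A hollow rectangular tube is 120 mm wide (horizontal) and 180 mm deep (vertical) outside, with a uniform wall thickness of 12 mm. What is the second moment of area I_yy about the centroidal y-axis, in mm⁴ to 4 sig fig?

Decompose the section into non-overlapping parts with the origin at the bottom-left of its bounding rectangle.
Outer rectangle: 120 × 180, A = 21 600 mm², x = 60 mm, Ī = 25 920 000 mm⁴.
Inner void (subtracted): 96 × 156, A = 14 976 mm², x = 60 mm, Ī = 11 501 568 mm⁴.
By symmetry the centroid is at mid-width, x̄ = 60 mm.
All pieces are centred on the centroidal y-axis, so I = ΣĪ (holes subtracted) = 14 418 432 mm⁴.

I_yy ≈ 1.442 × 10⁷ mm⁴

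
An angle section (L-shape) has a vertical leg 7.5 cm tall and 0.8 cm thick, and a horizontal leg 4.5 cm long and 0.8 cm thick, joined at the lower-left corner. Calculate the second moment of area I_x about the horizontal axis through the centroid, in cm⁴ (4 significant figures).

Break the section into simple shapes (no overlaps), measuring from the bottom-left corner of the bounding box.
Vertical leg: 0.8 × 7.5, A = 6 cm², y = 3.75 cm, Ī = 28.125 cm⁴.
Horizontal leg (remainder): 3.7 × 0.8, A = 2.96 cm², y = 0.4 cm, Ī = 0.157867 cm⁴.
Centroid: ȳ = ΣA·y / ΣA = 2.6433 cm.
Transfer each piece to the horizontal axis through the centroid using Ī + A·d² with d = y − 2.6433:
  vertical leg: d = 1.1067 cm → contributes +35.4737 cm⁴
  horizontal leg (remainder): d = -2.2433 cm → contributes +15.0538 cm⁴
Total I = 50.5275 cm⁴.

I_x ≈ 50.53 cm⁴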